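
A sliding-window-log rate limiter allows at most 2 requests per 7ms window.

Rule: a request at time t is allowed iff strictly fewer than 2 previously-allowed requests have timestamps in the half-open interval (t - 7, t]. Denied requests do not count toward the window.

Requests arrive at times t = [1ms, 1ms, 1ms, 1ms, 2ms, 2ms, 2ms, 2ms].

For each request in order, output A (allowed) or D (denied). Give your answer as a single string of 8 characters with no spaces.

Tracking allowed requests in the window:
  req#1 t=1ms: ALLOW
  req#2 t=1ms: ALLOW
  req#3 t=1ms: DENY
  req#4 t=1ms: DENY
  req#5 t=2ms: DENY
  req#6 t=2ms: DENY
  req#7 t=2ms: DENY
  req#8 t=2ms: DENY

Answer: AADDDDDD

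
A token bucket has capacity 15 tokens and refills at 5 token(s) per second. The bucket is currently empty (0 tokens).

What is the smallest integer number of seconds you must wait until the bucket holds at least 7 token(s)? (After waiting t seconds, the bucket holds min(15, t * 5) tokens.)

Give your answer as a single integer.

Need t * 5 >= 7, so t >= 7/5.
Smallest integer t = ceil(7/5) = 2.

Answer: 2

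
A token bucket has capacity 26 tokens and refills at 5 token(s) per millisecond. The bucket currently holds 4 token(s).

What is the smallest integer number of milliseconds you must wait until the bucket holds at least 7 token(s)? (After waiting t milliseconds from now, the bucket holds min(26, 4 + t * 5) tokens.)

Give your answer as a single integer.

Need 4 + t * 5 >= 7, so t >= 3/5.
Smallest integer t = ceil(3/5) = 1.

Answer: 1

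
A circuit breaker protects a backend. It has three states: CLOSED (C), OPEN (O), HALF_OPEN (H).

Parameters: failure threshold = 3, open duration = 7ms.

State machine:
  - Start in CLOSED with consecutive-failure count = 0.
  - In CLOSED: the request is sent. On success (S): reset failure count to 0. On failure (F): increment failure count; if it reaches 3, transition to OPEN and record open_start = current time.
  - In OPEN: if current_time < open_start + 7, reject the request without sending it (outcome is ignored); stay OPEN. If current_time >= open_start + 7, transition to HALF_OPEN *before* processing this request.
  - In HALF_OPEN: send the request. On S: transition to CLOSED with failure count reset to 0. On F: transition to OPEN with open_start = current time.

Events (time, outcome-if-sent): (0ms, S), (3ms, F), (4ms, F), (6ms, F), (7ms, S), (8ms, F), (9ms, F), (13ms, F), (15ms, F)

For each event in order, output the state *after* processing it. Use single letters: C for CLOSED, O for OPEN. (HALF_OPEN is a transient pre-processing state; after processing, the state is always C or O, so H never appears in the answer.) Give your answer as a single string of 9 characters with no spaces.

Answer: CCCOOOOOO

Derivation:
State after each event:
  event#1 t=0ms outcome=S: state=CLOSED
  event#2 t=3ms outcome=F: state=CLOSED
  event#3 t=4ms outcome=F: state=CLOSED
  event#4 t=6ms outcome=F: state=OPEN
  event#5 t=7ms outcome=S: state=OPEN
  event#6 t=8ms outcome=F: state=OPEN
  event#7 t=9ms outcome=F: state=OPEN
  event#8 t=13ms outcome=F: state=OPEN
  event#9 t=15ms outcome=F: state=OPEN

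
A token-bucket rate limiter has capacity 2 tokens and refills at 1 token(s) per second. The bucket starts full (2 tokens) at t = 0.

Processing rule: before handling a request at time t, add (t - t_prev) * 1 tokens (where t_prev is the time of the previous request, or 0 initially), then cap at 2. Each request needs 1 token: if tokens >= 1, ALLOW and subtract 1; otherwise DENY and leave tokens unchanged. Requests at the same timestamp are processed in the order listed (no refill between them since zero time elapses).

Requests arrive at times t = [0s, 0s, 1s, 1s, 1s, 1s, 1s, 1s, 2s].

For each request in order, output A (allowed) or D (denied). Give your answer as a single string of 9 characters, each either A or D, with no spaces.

Simulating step by step:
  req#1 t=0s: ALLOW
  req#2 t=0s: ALLOW
  req#3 t=1s: ALLOW
  req#4 t=1s: DENY
  req#5 t=1s: DENY
  req#6 t=1s: DENY
  req#7 t=1s: DENY
  req#8 t=1s: DENY
  req#9 t=2s: ALLOW

Answer: AAADDDDDA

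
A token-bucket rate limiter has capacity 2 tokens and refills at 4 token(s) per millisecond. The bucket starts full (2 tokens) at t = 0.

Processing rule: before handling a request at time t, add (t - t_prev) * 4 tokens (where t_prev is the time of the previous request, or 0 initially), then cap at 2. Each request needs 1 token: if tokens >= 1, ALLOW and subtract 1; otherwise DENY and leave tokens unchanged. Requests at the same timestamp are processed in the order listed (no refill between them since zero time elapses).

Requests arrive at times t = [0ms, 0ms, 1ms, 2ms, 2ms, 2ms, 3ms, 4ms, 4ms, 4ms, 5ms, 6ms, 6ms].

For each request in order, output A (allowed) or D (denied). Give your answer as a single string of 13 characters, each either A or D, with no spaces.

Answer: AAAAADAAADAAA

Derivation:
Simulating step by step:
  req#1 t=0ms: ALLOW
  req#2 t=0ms: ALLOW
  req#3 t=1ms: ALLOW
  req#4 t=2ms: ALLOW
  req#5 t=2ms: ALLOW
  req#6 t=2ms: DENY
  req#7 t=3ms: ALLOW
  req#8 t=4ms: ALLOW
  req#9 t=4ms: ALLOW
  req#10 t=4ms: DENY
  req#11 t=5ms: ALLOW
  req#12 t=6ms: ALLOW
  req#13 t=6ms: ALLOW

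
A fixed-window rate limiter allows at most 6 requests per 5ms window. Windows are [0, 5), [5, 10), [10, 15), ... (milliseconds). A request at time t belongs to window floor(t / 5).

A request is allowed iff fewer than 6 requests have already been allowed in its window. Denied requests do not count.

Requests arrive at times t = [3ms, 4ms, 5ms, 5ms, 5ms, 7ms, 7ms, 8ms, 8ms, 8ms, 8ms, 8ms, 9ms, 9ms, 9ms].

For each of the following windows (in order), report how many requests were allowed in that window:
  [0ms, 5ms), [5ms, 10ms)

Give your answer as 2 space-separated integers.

Answer: 2 6

Derivation:
Processing requests:
  req#1 t=3ms (window 0): ALLOW
  req#2 t=4ms (window 0): ALLOW
  req#3 t=5ms (window 1): ALLOW
  req#4 t=5ms (window 1): ALLOW
  req#5 t=5ms (window 1): ALLOW
  req#6 t=7ms (window 1): ALLOW
  req#7 t=7ms (window 1): ALLOW
  req#8 t=8ms (window 1): ALLOW
  req#9 t=8ms (window 1): DENY
  req#10 t=8ms (window 1): DENY
  req#11 t=8ms (window 1): DENY
  req#12 t=8ms (window 1): DENY
  req#13 t=9ms (window 1): DENY
  req#14 t=9ms (window 1): DENY
  req#15 t=9ms (window 1): DENY

Allowed counts by window: 2 6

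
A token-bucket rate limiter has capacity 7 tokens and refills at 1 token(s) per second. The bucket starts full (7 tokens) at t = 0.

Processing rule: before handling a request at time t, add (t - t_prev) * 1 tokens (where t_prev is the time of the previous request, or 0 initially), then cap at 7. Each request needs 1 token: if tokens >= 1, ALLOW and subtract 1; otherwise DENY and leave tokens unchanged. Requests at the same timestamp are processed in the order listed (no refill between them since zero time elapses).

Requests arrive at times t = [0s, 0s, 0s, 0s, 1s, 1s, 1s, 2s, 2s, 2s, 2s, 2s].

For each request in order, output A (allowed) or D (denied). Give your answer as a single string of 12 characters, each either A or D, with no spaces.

Answer: AAAAAAAAADDD

Derivation:
Simulating step by step:
  req#1 t=0s: ALLOW
  req#2 t=0s: ALLOW
  req#3 t=0s: ALLOW
  req#4 t=0s: ALLOW
  req#5 t=1s: ALLOW
  req#6 t=1s: ALLOW
  req#7 t=1s: ALLOW
  req#8 t=2s: ALLOW
  req#9 t=2s: ALLOW
  req#10 t=2s: DENY
  req#11 t=2s: DENY
  req#12 t=2s: DENY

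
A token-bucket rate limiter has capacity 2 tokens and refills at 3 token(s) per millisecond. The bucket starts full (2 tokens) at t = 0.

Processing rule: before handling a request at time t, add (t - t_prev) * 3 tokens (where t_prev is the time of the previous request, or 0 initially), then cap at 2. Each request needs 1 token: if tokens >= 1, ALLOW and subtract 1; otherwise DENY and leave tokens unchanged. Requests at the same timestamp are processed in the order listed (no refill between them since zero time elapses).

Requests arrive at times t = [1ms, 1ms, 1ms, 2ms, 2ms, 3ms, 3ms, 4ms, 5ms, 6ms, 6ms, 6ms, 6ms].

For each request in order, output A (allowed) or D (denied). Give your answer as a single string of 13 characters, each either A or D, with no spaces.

Answer: AADAAAAAAAADD

Derivation:
Simulating step by step:
  req#1 t=1ms: ALLOW
  req#2 t=1ms: ALLOW
  req#3 t=1ms: DENY
  req#4 t=2ms: ALLOW
  req#5 t=2ms: ALLOW
  req#6 t=3ms: ALLOW
  req#7 t=3ms: ALLOW
  req#8 t=4ms: ALLOW
  req#9 t=5ms: ALLOW
  req#10 t=6ms: ALLOW
  req#11 t=6ms: ALLOW
  req#12 t=6ms: DENY
  req#13 t=6ms: DENY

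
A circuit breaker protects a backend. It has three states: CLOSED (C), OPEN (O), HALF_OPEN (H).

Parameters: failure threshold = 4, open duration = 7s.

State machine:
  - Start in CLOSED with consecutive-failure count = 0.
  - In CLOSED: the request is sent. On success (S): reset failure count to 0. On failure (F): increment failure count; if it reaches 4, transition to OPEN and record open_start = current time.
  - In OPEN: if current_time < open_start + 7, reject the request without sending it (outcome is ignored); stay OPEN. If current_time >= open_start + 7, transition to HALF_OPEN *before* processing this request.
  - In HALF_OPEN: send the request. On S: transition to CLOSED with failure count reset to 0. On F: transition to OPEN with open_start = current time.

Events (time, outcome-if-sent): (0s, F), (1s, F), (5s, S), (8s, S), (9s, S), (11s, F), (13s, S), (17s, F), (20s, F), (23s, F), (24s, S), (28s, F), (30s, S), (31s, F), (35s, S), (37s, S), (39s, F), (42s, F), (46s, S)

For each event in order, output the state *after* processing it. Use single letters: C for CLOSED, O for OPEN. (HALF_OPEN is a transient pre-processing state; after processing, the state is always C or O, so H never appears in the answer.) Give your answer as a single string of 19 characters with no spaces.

Answer: CCCCCCCCCCCCCCCCCCC

Derivation:
State after each event:
  event#1 t=0s outcome=F: state=CLOSED
  event#2 t=1s outcome=F: state=CLOSED
  event#3 t=5s outcome=S: state=CLOSED
  event#4 t=8s outcome=S: state=CLOSED
  event#5 t=9s outcome=S: state=CLOSED
  event#6 t=11s outcome=F: state=CLOSED
  event#7 t=13s outcome=S: state=CLOSED
  event#8 t=17s outcome=F: state=CLOSED
  event#9 t=20s outcome=F: state=CLOSED
  event#10 t=23s outcome=F: state=CLOSED
  event#11 t=24s outcome=S: state=CLOSED
  event#12 t=28s outcome=F: state=CLOSED
  event#13 t=30s outcome=S: state=CLOSED
  event#14 t=31s outcome=F: state=CLOSED
  event#15 t=35s outcome=S: state=CLOSED
  event#16 t=37s outcome=S: state=CLOSED
  event#17 t=39s outcome=F: state=CLOSED
  event#18 t=42s outcome=F: state=CLOSED
  event#19 t=46s outcome=S: state=CLOSED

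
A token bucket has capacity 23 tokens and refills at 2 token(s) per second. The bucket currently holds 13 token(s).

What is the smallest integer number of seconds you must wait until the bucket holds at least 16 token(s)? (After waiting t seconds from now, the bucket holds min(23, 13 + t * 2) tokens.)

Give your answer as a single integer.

Need 13 + t * 2 >= 16, so t >= 3/2.
Smallest integer t = ceil(3/2) = 2.

Answer: 2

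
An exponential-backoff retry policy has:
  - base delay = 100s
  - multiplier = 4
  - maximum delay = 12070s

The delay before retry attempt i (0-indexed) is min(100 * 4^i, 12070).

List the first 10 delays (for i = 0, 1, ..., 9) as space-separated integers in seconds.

Computing each delay:
  i=0: min(100*4^0, 12070) = 100
  i=1: min(100*4^1, 12070) = 400
  i=2: min(100*4^2, 12070) = 1600
  i=3: min(100*4^3, 12070) = 6400
  i=4: min(100*4^4, 12070) = 12070
  i=5: min(100*4^5, 12070) = 12070
  i=6: min(100*4^6, 12070) = 12070
  i=7: min(100*4^7, 12070) = 12070
  i=8: min(100*4^8, 12070) = 12070
  i=9: min(100*4^9, 12070) = 12070

Answer: 100 400 1600 6400 12070 12070 12070 12070 12070 12070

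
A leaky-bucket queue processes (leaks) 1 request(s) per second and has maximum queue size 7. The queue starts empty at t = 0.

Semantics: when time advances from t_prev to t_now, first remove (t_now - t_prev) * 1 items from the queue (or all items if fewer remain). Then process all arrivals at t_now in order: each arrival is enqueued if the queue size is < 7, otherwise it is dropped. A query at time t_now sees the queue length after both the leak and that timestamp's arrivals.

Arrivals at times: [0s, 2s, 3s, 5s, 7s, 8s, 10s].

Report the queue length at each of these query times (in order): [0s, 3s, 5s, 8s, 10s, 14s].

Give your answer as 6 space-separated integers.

Answer: 1 1 1 1 1 0

Derivation:
Queue lengths at query times:
  query t=0s: backlog = 1
  query t=3s: backlog = 1
  query t=5s: backlog = 1
  query t=8s: backlog = 1
  query t=10s: backlog = 1
  query t=14s: backlog = 0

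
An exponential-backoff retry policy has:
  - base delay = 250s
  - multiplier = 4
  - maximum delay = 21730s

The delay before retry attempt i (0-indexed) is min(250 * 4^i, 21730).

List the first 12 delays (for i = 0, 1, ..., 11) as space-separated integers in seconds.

Answer: 250 1000 4000 16000 21730 21730 21730 21730 21730 21730 21730 21730

Derivation:
Computing each delay:
  i=0: min(250*4^0, 21730) = 250
  i=1: min(250*4^1, 21730) = 1000
  i=2: min(250*4^2, 21730) = 4000
  i=3: min(250*4^3, 21730) = 16000
  i=4: min(250*4^4, 21730) = 21730
  i=5: min(250*4^5, 21730) = 21730
  i=6: min(250*4^6, 21730) = 21730
  i=7: min(250*4^7, 21730) = 21730
  i=8: min(250*4^8, 21730) = 21730
  i=9: min(250*4^9, 21730) = 21730
  i=10: min(250*4^10, 21730) = 21730
  i=11: min(250*4^11, 21730) = 21730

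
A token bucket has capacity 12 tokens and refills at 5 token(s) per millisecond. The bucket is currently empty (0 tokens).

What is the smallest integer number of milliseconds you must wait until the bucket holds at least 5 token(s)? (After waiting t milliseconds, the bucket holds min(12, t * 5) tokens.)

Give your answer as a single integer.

Need t * 5 >= 5, so t >= 5/5.
Smallest integer t = ceil(5/5) = 1.

Answer: 1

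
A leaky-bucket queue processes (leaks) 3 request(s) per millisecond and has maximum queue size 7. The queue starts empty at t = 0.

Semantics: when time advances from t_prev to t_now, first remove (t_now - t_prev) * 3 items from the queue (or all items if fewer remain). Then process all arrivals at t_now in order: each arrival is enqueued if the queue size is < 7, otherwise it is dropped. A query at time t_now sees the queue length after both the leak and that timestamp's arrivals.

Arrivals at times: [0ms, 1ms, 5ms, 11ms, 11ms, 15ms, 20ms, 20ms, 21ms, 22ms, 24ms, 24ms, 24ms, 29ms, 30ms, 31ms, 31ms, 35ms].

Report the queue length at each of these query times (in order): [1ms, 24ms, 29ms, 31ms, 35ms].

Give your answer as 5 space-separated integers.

Answer: 1 3 1 2 1

Derivation:
Queue lengths at query times:
  query t=1ms: backlog = 1
  query t=24ms: backlog = 3
  query t=29ms: backlog = 1
  query t=31ms: backlog = 2
  query t=35ms: backlog = 1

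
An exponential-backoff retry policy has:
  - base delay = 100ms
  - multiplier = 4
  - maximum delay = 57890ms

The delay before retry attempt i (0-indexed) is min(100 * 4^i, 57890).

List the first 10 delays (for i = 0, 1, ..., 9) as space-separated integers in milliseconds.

Answer: 100 400 1600 6400 25600 57890 57890 57890 57890 57890

Derivation:
Computing each delay:
  i=0: min(100*4^0, 57890) = 100
  i=1: min(100*4^1, 57890) = 400
  i=2: min(100*4^2, 57890) = 1600
  i=3: min(100*4^3, 57890) = 6400
  i=4: min(100*4^4, 57890) = 25600
  i=5: min(100*4^5, 57890) = 57890
  i=6: min(100*4^6, 57890) = 57890
  i=7: min(100*4^7, 57890) = 57890
  i=8: min(100*4^8, 57890) = 57890
  i=9: min(100*4^9, 57890) = 57890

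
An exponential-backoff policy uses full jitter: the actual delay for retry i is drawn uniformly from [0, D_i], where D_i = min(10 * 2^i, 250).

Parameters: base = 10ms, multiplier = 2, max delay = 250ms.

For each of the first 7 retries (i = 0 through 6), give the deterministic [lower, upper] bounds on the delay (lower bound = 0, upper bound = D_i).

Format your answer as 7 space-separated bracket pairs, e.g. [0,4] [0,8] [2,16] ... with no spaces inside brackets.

Answer: [0,10] [0,20] [0,40] [0,80] [0,160] [0,250] [0,250]

Derivation:
Computing bounds per retry:
  i=0: D_i=min(10*2^0,250)=10, bounds=[0,10]
  i=1: D_i=min(10*2^1,250)=20, bounds=[0,20]
  i=2: D_i=min(10*2^2,250)=40, bounds=[0,40]
  i=3: D_i=min(10*2^3,250)=80, bounds=[0,80]
  i=4: D_i=min(10*2^4,250)=160, bounds=[0,160]
  i=5: D_i=min(10*2^5,250)=250, bounds=[0,250]
  i=6: D_i=min(10*2^6,250)=250, bounds=[0,250]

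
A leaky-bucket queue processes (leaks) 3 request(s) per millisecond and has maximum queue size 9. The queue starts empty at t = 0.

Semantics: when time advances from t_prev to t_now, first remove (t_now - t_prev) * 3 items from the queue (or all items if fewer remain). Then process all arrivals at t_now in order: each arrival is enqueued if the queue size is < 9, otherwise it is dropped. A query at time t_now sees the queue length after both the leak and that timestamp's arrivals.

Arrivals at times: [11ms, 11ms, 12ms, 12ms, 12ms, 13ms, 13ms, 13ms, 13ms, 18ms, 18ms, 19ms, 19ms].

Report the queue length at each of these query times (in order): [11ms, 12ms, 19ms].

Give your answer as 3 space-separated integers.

Answer: 2 3 2

Derivation:
Queue lengths at query times:
  query t=11ms: backlog = 2
  query t=12ms: backlog = 3
  query t=19ms: backlog = 2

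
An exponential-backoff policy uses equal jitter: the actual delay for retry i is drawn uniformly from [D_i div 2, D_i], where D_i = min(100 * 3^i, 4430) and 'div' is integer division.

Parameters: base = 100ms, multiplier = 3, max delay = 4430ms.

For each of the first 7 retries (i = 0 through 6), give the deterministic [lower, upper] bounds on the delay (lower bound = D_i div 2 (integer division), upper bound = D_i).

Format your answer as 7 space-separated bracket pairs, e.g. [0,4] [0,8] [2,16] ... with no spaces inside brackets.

Answer: [50,100] [150,300] [450,900] [1350,2700] [2215,4430] [2215,4430] [2215,4430]

Derivation:
Computing bounds per retry:
  i=0: D_i=min(100*3^0,4430)=100, bounds=[50,100]
  i=1: D_i=min(100*3^1,4430)=300, bounds=[150,300]
  i=2: D_i=min(100*3^2,4430)=900, bounds=[450,900]
  i=3: D_i=min(100*3^3,4430)=2700, bounds=[1350,2700]
  i=4: D_i=min(100*3^4,4430)=4430, bounds=[2215,4430]
  i=5: D_i=min(100*3^5,4430)=4430, bounds=[2215,4430]
  i=6: D_i=min(100*3^6,4430)=4430, bounds=[2215,4430]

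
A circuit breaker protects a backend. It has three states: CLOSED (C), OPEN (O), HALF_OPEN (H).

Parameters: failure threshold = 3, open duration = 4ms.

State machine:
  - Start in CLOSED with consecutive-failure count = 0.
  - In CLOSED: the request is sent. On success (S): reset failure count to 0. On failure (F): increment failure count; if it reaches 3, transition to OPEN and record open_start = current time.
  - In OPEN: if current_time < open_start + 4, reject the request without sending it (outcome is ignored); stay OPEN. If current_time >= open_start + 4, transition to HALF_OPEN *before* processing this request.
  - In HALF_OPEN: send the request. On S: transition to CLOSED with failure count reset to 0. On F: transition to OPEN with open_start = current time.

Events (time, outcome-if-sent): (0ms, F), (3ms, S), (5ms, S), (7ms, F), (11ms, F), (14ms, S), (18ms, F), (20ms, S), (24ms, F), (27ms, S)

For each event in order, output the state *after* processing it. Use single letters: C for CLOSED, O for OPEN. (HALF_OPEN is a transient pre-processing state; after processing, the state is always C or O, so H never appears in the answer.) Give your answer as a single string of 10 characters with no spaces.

State after each event:
  event#1 t=0ms outcome=F: state=CLOSED
  event#2 t=3ms outcome=S: state=CLOSED
  event#3 t=5ms outcome=S: state=CLOSED
  event#4 t=7ms outcome=F: state=CLOSED
  event#5 t=11ms outcome=F: state=CLOSED
  event#6 t=14ms outcome=S: state=CLOSED
  event#7 t=18ms outcome=F: state=CLOSED
  event#8 t=20ms outcome=S: state=CLOSED
  event#9 t=24ms outcome=F: state=CLOSED
  event#10 t=27ms outcome=S: state=CLOSED

Answer: CCCCCCCCCC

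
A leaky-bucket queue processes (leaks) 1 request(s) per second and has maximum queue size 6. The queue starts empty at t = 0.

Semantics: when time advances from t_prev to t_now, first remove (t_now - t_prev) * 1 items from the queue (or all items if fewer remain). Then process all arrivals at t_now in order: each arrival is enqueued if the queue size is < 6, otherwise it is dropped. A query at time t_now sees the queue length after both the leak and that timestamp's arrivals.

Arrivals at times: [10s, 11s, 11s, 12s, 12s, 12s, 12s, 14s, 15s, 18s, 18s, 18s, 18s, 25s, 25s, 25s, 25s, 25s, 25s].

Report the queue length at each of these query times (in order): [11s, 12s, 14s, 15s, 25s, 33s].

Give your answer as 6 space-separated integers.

Answer: 2 5 4 4 6 0

Derivation:
Queue lengths at query times:
  query t=11s: backlog = 2
  query t=12s: backlog = 5
  query t=14s: backlog = 4
  query t=15s: backlog = 4
  query t=25s: backlog = 6
  query t=33s: backlog = 0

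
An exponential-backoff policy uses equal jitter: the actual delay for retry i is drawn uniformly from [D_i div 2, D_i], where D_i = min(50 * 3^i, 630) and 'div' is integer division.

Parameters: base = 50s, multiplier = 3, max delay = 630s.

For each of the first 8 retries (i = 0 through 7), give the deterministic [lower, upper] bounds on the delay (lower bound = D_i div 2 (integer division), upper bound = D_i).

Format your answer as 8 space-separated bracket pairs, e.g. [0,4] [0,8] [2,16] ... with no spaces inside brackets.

Answer: [25,50] [75,150] [225,450] [315,630] [315,630] [315,630] [315,630] [315,630]

Derivation:
Computing bounds per retry:
  i=0: D_i=min(50*3^0,630)=50, bounds=[25,50]
  i=1: D_i=min(50*3^1,630)=150, bounds=[75,150]
  i=2: D_i=min(50*3^2,630)=450, bounds=[225,450]
  i=3: D_i=min(50*3^3,630)=630, bounds=[315,630]
  i=4: D_i=min(50*3^4,630)=630, bounds=[315,630]
  i=5: D_i=min(50*3^5,630)=630, bounds=[315,630]
  i=6: D_i=min(50*3^6,630)=630, bounds=[315,630]
  i=7: D_i=min(50*3^7,630)=630, bounds=[315,630]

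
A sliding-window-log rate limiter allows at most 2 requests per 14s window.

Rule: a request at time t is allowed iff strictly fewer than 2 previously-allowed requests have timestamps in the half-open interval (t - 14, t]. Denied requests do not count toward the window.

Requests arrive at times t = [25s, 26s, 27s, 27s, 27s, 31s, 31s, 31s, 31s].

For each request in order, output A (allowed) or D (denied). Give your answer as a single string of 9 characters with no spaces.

Tracking allowed requests in the window:
  req#1 t=25s: ALLOW
  req#2 t=26s: ALLOW
  req#3 t=27s: DENY
  req#4 t=27s: DENY
  req#5 t=27s: DENY
  req#6 t=31s: DENY
  req#7 t=31s: DENY
  req#8 t=31s: DENY
  req#9 t=31s: DENY

Answer: AADDDDDDD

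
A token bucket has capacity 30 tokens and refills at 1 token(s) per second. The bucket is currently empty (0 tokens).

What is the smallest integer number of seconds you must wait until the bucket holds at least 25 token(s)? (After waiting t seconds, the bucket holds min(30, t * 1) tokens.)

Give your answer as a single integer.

Answer: 25

Derivation:
Need t * 1 >= 25, so t >= 25/1.
Smallest integer t = ceil(25/1) = 25.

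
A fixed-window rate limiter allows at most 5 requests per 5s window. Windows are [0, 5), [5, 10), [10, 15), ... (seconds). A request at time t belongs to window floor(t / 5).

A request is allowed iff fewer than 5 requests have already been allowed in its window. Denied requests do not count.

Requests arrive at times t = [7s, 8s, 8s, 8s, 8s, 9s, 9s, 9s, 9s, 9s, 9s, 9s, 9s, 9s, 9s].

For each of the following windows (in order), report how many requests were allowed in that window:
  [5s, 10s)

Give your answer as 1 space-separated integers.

Processing requests:
  req#1 t=7s (window 1): ALLOW
  req#2 t=8s (window 1): ALLOW
  req#3 t=8s (window 1): ALLOW
  req#4 t=8s (window 1): ALLOW
  req#5 t=8s (window 1): ALLOW
  req#6 t=9s (window 1): DENY
  req#7 t=9s (window 1): DENY
  req#8 t=9s (window 1): DENY
  req#9 t=9s (window 1): DENY
  req#10 t=9s (window 1): DENY
  req#11 t=9s (window 1): DENY
  req#12 t=9s (window 1): DENY
  req#13 t=9s (window 1): DENY
  req#14 t=9s (window 1): DENY
  req#15 t=9s (window 1): DENY

Allowed counts by window: 5

Answer: 5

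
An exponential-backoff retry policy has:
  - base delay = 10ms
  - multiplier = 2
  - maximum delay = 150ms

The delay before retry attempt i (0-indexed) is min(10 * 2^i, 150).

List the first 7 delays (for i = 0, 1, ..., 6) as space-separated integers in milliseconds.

Computing each delay:
  i=0: min(10*2^0, 150) = 10
  i=1: min(10*2^1, 150) = 20
  i=2: min(10*2^2, 150) = 40
  i=3: min(10*2^3, 150) = 80
  i=4: min(10*2^4, 150) = 150
  i=5: min(10*2^5, 150) = 150
  i=6: min(10*2^6, 150) = 150

Answer: 10 20 40 80 150 150 150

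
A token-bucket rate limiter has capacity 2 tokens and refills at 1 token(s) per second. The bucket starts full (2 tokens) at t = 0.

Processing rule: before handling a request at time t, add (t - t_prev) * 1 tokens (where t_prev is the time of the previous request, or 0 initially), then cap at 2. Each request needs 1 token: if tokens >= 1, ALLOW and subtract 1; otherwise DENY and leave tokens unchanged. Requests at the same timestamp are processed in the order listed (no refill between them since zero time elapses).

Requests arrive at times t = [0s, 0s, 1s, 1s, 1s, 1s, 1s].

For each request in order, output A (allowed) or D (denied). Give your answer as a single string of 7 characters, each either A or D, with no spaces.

Simulating step by step:
  req#1 t=0s: ALLOW
  req#2 t=0s: ALLOW
  req#3 t=1s: ALLOW
  req#4 t=1s: DENY
  req#5 t=1s: DENY
  req#6 t=1s: DENY
  req#7 t=1s: DENY

Answer: AAADDDD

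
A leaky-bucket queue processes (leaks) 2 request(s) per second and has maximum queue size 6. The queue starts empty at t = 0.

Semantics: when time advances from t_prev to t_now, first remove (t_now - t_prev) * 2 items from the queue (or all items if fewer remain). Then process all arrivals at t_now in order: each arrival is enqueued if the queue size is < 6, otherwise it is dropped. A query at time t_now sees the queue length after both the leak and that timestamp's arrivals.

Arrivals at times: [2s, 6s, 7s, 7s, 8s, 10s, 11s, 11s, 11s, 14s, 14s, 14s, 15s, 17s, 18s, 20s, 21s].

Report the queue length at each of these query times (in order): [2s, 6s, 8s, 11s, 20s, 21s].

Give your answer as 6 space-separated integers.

Queue lengths at query times:
  query t=2s: backlog = 1
  query t=6s: backlog = 1
  query t=8s: backlog = 1
  query t=11s: backlog = 3
  query t=20s: backlog = 1
  query t=21s: backlog = 1

Answer: 1 1 1 3 1 1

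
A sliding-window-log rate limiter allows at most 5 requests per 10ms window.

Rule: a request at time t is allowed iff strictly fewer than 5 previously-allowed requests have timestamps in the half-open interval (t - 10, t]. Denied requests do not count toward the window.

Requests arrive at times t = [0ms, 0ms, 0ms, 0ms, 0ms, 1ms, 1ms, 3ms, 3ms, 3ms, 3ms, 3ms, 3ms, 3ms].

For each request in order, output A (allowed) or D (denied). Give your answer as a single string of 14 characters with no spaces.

Tracking allowed requests in the window:
  req#1 t=0ms: ALLOW
  req#2 t=0ms: ALLOW
  req#3 t=0ms: ALLOW
  req#4 t=0ms: ALLOW
  req#5 t=0ms: ALLOW
  req#6 t=1ms: DENY
  req#7 t=1ms: DENY
  req#8 t=3ms: DENY
  req#9 t=3ms: DENY
  req#10 t=3ms: DENY
  req#11 t=3ms: DENY
  req#12 t=3ms: DENY
  req#13 t=3ms: DENY
  req#14 t=3ms: DENY

Answer: AAAAADDDDDDDDD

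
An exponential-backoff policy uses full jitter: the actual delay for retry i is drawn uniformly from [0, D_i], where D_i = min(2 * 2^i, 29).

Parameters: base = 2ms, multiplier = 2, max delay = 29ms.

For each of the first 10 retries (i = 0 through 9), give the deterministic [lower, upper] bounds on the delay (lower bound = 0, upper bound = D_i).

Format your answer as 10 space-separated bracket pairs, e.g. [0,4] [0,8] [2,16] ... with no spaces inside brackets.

Computing bounds per retry:
  i=0: D_i=min(2*2^0,29)=2, bounds=[0,2]
  i=1: D_i=min(2*2^1,29)=4, bounds=[0,4]
  i=2: D_i=min(2*2^2,29)=8, bounds=[0,8]
  i=3: D_i=min(2*2^3,29)=16, bounds=[0,16]
  i=4: D_i=min(2*2^4,29)=29, bounds=[0,29]
  i=5: D_i=min(2*2^5,29)=29, bounds=[0,29]
  i=6: D_i=min(2*2^6,29)=29, bounds=[0,29]
  i=7: D_i=min(2*2^7,29)=29, bounds=[0,29]
  i=8: D_i=min(2*2^8,29)=29, bounds=[0,29]
  i=9: D_i=min(2*2^9,29)=29, bounds=[0,29]

Answer: [0,2] [0,4] [0,8] [0,16] [0,29] [0,29] [0,29] [0,29] [0,29] [0,29]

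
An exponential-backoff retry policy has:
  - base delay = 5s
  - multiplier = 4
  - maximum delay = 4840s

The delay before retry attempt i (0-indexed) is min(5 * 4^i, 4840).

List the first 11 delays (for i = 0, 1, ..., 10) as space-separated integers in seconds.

Answer: 5 20 80 320 1280 4840 4840 4840 4840 4840 4840

Derivation:
Computing each delay:
  i=0: min(5*4^0, 4840) = 5
  i=1: min(5*4^1, 4840) = 20
  i=2: min(5*4^2, 4840) = 80
  i=3: min(5*4^3, 4840) = 320
  i=4: min(5*4^4, 4840) = 1280
  i=5: min(5*4^5, 4840) = 4840
  i=6: min(5*4^6, 4840) = 4840
  i=7: min(5*4^7, 4840) = 4840
  i=8: min(5*4^8, 4840) = 4840
  i=9: min(5*4^9, 4840) = 4840
  i=10: min(5*4^10, 4840) = 4840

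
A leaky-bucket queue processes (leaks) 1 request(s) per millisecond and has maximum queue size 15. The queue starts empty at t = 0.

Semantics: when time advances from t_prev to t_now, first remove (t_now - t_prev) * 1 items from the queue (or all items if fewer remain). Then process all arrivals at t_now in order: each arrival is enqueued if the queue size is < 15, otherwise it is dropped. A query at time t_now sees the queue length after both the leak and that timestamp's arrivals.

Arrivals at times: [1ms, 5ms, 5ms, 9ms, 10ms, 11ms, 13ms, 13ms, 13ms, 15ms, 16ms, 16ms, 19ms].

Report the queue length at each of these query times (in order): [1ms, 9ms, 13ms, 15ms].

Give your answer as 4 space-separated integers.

Answer: 1 1 3 2

Derivation:
Queue lengths at query times:
  query t=1ms: backlog = 1
  query t=9ms: backlog = 1
  query t=13ms: backlog = 3
  query t=15ms: backlog = 2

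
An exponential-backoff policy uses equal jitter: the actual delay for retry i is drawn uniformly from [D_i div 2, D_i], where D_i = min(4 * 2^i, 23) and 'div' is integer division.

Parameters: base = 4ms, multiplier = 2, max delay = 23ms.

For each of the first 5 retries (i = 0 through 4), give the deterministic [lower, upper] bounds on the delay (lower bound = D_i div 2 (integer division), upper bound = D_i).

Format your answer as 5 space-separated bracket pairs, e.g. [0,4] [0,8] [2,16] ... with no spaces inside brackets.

Computing bounds per retry:
  i=0: D_i=min(4*2^0,23)=4, bounds=[2,4]
  i=1: D_i=min(4*2^1,23)=8, bounds=[4,8]
  i=2: D_i=min(4*2^2,23)=16, bounds=[8,16]
  i=3: D_i=min(4*2^3,23)=23, bounds=[11,23]
  i=4: D_i=min(4*2^4,23)=23, bounds=[11,23]

Answer: [2,4] [4,8] [8,16] [11,23] [11,23]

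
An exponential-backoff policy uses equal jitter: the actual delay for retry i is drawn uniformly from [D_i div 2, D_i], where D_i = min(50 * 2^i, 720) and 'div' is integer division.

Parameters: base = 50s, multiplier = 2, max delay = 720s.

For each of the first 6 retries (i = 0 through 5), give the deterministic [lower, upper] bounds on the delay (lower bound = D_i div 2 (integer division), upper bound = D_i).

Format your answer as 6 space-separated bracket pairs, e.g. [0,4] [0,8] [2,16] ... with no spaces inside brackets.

Computing bounds per retry:
  i=0: D_i=min(50*2^0,720)=50, bounds=[25,50]
  i=1: D_i=min(50*2^1,720)=100, bounds=[50,100]
  i=2: D_i=min(50*2^2,720)=200, bounds=[100,200]
  i=3: D_i=min(50*2^3,720)=400, bounds=[200,400]
  i=4: D_i=min(50*2^4,720)=720, bounds=[360,720]
  i=5: D_i=min(50*2^5,720)=720, bounds=[360,720]

Answer: [25,50] [50,100] [100,200] [200,400] [360,720] [360,720]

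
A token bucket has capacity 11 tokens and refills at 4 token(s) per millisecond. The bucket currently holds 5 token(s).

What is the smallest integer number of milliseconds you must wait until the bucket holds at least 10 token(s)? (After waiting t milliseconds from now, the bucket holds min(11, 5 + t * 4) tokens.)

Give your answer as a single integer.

Answer: 2

Derivation:
Need 5 + t * 4 >= 10, so t >= 5/4.
Smallest integer t = ceil(5/4) = 2.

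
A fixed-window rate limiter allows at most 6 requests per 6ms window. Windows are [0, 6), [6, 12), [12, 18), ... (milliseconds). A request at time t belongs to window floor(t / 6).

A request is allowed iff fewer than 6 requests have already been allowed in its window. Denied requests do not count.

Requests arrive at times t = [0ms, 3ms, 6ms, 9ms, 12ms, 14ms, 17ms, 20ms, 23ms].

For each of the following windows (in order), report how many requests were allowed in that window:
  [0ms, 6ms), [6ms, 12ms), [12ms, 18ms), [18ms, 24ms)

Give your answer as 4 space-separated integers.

Processing requests:
  req#1 t=0ms (window 0): ALLOW
  req#2 t=3ms (window 0): ALLOW
  req#3 t=6ms (window 1): ALLOW
  req#4 t=9ms (window 1): ALLOW
  req#5 t=12ms (window 2): ALLOW
  req#6 t=14ms (window 2): ALLOW
  req#7 t=17ms (window 2): ALLOW
  req#8 t=20ms (window 3): ALLOW
  req#9 t=23ms (window 3): ALLOW

Allowed counts by window: 2 2 3 2

Answer: 2 2 3 2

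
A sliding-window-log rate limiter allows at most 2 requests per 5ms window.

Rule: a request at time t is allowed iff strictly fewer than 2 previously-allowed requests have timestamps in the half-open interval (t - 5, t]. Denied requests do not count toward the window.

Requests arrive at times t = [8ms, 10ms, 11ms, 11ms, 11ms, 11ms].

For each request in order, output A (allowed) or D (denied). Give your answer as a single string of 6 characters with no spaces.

Tracking allowed requests in the window:
  req#1 t=8ms: ALLOW
  req#2 t=10ms: ALLOW
  req#3 t=11ms: DENY
  req#4 t=11ms: DENY
  req#5 t=11ms: DENY
  req#6 t=11ms: DENY

Answer: AADDDD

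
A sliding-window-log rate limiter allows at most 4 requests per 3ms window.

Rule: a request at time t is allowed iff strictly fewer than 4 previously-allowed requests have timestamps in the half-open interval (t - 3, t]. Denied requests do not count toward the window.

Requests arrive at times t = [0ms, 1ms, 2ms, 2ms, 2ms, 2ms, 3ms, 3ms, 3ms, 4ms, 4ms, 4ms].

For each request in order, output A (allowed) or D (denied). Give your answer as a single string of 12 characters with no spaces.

Tracking allowed requests in the window:
  req#1 t=0ms: ALLOW
  req#2 t=1ms: ALLOW
  req#3 t=2ms: ALLOW
  req#4 t=2ms: ALLOW
  req#5 t=2ms: DENY
  req#6 t=2ms: DENY
  req#7 t=3ms: ALLOW
  req#8 t=3ms: DENY
  req#9 t=3ms: DENY
  req#10 t=4ms: ALLOW
  req#11 t=4ms: DENY
  req#12 t=4ms: DENY

Answer: AAAADDADDADD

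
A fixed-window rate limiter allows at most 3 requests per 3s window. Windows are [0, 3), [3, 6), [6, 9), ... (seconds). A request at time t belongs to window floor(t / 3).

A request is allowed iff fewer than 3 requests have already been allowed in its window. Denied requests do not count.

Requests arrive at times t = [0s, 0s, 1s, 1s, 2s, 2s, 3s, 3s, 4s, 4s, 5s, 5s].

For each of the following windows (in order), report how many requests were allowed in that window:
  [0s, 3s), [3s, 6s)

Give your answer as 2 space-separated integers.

Answer: 3 3

Derivation:
Processing requests:
  req#1 t=0s (window 0): ALLOW
  req#2 t=0s (window 0): ALLOW
  req#3 t=1s (window 0): ALLOW
  req#4 t=1s (window 0): DENY
  req#5 t=2s (window 0): DENY
  req#6 t=2s (window 0): DENY
  req#7 t=3s (window 1): ALLOW
  req#8 t=3s (window 1): ALLOW
  req#9 t=4s (window 1): ALLOW
  req#10 t=4s (window 1): DENY
  req#11 t=5s (window 1): DENY
  req#12 t=5s (window 1): DENY

Allowed counts by window: 3 3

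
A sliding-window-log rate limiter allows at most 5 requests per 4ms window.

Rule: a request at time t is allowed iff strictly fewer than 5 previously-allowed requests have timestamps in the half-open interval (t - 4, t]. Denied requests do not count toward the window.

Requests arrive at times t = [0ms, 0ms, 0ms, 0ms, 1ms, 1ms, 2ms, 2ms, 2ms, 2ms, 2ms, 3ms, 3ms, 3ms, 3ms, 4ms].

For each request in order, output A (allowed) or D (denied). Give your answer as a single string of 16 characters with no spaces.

Tracking allowed requests in the window:
  req#1 t=0ms: ALLOW
  req#2 t=0ms: ALLOW
  req#3 t=0ms: ALLOW
  req#4 t=0ms: ALLOW
  req#5 t=1ms: ALLOW
  req#6 t=1ms: DENY
  req#7 t=2ms: DENY
  req#8 t=2ms: DENY
  req#9 t=2ms: DENY
  req#10 t=2ms: DENY
  req#11 t=2ms: DENY
  req#12 t=3ms: DENY
  req#13 t=3ms: DENY
  req#14 t=3ms: DENY
  req#15 t=3ms: DENY
  req#16 t=4ms: ALLOW

Answer: AAAAADDDDDDDDDDA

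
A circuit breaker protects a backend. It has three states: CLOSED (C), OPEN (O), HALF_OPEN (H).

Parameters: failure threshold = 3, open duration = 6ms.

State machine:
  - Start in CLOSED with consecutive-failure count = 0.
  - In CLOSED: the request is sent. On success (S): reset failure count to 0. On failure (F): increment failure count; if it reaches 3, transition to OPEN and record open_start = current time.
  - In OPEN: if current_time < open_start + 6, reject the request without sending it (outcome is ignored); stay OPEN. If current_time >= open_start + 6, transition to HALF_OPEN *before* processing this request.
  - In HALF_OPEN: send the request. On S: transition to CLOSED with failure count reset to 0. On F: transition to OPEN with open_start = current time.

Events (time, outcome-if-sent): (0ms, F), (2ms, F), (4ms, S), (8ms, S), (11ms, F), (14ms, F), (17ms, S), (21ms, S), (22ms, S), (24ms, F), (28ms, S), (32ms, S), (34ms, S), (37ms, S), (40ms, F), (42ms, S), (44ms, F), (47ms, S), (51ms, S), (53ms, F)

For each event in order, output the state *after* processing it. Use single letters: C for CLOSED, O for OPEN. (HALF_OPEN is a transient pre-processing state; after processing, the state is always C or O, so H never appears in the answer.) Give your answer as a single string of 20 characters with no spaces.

Answer: CCCCCCCCCCCCCCCCCCCC

Derivation:
State after each event:
  event#1 t=0ms outcome=F: state=CLOSED
  event#2 t=2ms outcome=F: state=CLOSED
  event#3 t=4ms outcome=S: state=CLOSED
  event#4 t=8ms outcome=S: state=CLOSED
  event#5 t=11ms outcome=F: state=CLOSED
  event#6 t=14ms outcome=F: state=CLOSED
  event#7 t=17ms outcome=S: state=CLOSED
  event#8 t=21ms outcome=S: state=CLOSED
  event#9 t=22ms outcome=S: state=CLOSED
  event#10 t=24ms outcome=F: state=CLOSED
  event#11 t=28ms outcome=S: state=CLOSED
  event#12 t=32ms outcome=S: state=CLOSED
  event#13 t=34ms outcome=S: state=CLOSED
  event#14 t=37ms outcome=S: state=CLOSED
  event#15 t=40ms outcome=F: state=CLOSED
  event#16 t=42ms outcome=S: state=CLOSED
  event#17 t=44ms outcome=F: state=CLOSED
  event#18 t=47ms outcome=S: state=CLOSED
  event#19 t=51ms outcome=S: state=CLOSED
  event#20 t=53ms outcome=F: state=CLOSED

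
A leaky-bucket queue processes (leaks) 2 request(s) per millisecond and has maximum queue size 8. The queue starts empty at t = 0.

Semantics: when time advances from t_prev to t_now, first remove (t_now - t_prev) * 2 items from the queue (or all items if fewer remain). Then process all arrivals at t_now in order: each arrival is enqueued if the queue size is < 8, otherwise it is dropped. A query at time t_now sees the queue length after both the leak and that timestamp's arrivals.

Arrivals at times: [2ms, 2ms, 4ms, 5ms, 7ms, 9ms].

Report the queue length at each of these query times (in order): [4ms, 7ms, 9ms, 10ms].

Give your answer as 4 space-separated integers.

Answer: 1 1 1 0

Derivation:
Queue lengths at query times:
  query t=4ms: backlog = 1
  query t=7ms: backlog = 1
  query t=9ms: backlog = 1
  query t=10ms: backlog = 0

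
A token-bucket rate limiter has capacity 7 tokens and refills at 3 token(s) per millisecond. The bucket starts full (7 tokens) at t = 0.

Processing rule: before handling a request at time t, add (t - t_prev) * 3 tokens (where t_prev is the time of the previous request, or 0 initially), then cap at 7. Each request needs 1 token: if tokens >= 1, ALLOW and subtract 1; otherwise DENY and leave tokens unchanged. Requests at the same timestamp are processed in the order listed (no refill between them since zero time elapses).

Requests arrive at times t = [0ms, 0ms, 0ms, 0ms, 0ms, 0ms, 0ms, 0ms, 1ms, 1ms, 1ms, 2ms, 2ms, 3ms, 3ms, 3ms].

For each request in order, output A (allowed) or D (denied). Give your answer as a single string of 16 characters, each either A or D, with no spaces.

Answer: AAAAAAADAAAAAAAA

Derivation:
Simulating step by step:
  req#1 t=0ms: ALLOW
  req#2 t=0ms: ALLOW
  req#3 t=0ms: ALLOW
  req#4 t=0ms: ALLOW
  req#5 t=0ms: ALLOW
  req#6 t=0ms: ALLOW
  req#7 t=0ms: ALLOW
  req#8 t=0ms: DENY
  req#9 t=1ms: ALLOW
  req#10 t=1ms: ALLOW
  req#11 t=1ms: ALLOW
  req#12 t=2ms: ALLOW
  req#13 t=2ms: ALLOW
  req#14 t=3ms: ALLOW
  req#15 t=3ms: ALLOW
  req#16 t=3ms: ALLOW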